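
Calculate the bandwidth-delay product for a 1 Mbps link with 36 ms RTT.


BDP = bandwidth * RTT
= 1 Mbps * 36 ms
= 1 * 1e6 * 36 / 1000 bits
= 36000 bits
= 4500 bytes
= 4.3945 KB
BDP = 36000 bits (4500 bytes)


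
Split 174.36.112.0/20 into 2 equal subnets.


New prefix = 20 + 1 = 21
Each subnet has 2048 addresses
  174.36.112.0/21
  174.36.120.0/21
Subnets: 174.36.112.0/21, 174.36.120.0/21


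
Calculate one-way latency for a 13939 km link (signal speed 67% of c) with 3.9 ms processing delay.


Speed = 0.67 * 3e5 km/s = 201000 km/s
Propagation delay = 13939 / 201000 = 0.0693 s = 69.3483 ms
Processing delay = 3.9 ms
Total one-way latency = 73.2483 ms


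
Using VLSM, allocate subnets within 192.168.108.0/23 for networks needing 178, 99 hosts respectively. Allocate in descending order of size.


178 hosts -> /24 (254 usable): 192.168.108.0/24
99 hosts -> /25 (126 usable): 192.168.109.0/25
Allocation: 192.168.108.0/24 (178 hosts, 254 usable); 192.168.109.0/25 (99 hosts, 126 usable)


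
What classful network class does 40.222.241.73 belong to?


First octet: 40
Binary: 00101000
0xxxxxxx -> Class A (1-126)
Class A, default mask 255.0.0.0 (/8)


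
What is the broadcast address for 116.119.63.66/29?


Network: 116.119.63.64/29
Host bits = 3
Set all host bits to 1:
Broadcast: 116.119.63.71


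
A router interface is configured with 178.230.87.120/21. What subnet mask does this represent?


/21 means 21 network bits, 11 host bits
Binary: 11111111111111111111100000000000
Mask: 255.255.248.0


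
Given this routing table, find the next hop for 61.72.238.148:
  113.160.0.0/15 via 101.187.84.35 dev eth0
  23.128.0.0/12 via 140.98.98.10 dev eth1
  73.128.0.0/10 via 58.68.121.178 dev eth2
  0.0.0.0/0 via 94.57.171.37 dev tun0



Longest prefix match for 61.72.238.148:
  /15 113.160.0.0: no
  /12 23.128.0.0: no
  /10 73.128.0.0: no
  /0 0.0.0.0: MATCH
Selected: next-hop 94.57.171.37 via tun0 (matched /0)


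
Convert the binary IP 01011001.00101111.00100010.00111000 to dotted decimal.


01011001 = 89
00101111 = 47
00100010 = 34
00111000 = 56
IP: 89.47.34.56


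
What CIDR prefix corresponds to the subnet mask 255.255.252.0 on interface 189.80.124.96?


Binary: 11111111.11111111.11111100.00000000
Count leading 1s
Prefix: /22


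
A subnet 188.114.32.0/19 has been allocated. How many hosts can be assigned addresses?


Host bits = 32 - 19 = 13
Total addresses = 2^13 = 8192
Usable = total - 2 (network and broadcast)
Usable hosts: 8190


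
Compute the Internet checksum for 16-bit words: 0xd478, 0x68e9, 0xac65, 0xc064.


Sum all words (with carry folding):
+ 0xd478 = 0xd478
+ 0x68e9 = 0x3d62
+ 0xac65 = 0xe9c7
+ 0xc064 = 0xaa2c
One's complement: ~0xaa2c
Checksum = 0x55d3


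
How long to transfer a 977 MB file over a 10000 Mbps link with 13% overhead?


Effective throughput = 10000 * (1 - 13/100) = 8700 Mbps
File size in Mb = 977 * 8 = 7816 Mb
Time = 7816 / 8700
Time = 0.8984 seconds


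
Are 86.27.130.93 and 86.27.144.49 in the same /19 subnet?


Mask: 255.255.224.0
86.27.130.93 AND mask = 86.27.128.0
86.27.144.49 AND mask = 86.27.128.0
Yes, same subnet (86.27.128.0)


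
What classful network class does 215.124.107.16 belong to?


First octet: 215
Binary: 11010111
110xxxxx -> Class C (192-223)
Class C, default mask 255.255.255.0 (/24)


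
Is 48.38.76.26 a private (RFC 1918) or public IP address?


RFC 1918 private ranges:
  10.0.0.0/8 (10.0.0.0 - 10.255.255.255)
  172.16.0.0/12 (172.16.0.0 - 172.31.255.255)
  192.168.0.0/16 (192.168.0.0 - 192.168.255.255)
Public (not in any RFC 1918 range)


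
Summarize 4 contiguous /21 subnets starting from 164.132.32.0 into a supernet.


Original prefix: /21
Number of subnets: 4 = 2^2
New prefix = 21 - 2 = 19
Supernet: 164.132.32.0/19


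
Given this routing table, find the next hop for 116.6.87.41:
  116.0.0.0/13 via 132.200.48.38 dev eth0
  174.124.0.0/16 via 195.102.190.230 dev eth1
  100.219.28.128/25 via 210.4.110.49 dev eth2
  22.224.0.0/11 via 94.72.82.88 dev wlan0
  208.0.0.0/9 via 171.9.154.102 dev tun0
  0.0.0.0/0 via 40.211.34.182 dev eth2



Longest prefix match for 116.6.87.41:
  /13 116.0.0.0: MATCH
  /16 174.124.0.0: no
  /25 100.219.28.128: no
  /11 22.224.0.0: no
  /9 208.0.0.0: no
  /0 0.0.0.0: MATCH
Selected: next-hop 132.200.48.38 via eth0 (matched /13)


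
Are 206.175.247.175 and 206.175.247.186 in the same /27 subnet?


Mask: 255.255.255.224
206.175.247.175 AND mask = 206.175.247.160
206.175.247.186 AND mask = 206.175.247.160
Yes, same subnet (206.175.247.160)


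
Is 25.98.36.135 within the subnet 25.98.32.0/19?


Subnet network: 25.98.32.0
Test IP AND mask: 25.98.32.0
Yes, 25.98.36.135 is in 25.98.32.0/19


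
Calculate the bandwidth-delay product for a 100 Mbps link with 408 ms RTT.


BDP = bandwidth * RTT
= 100 Mbps * 408 ms
= 100 * 1e6 * 408 / 1000 bits
= 40800000 bits
= 5100000 bytes
= 4980.4688 KB
BDP = 40800000 bits (5100000 bytes)


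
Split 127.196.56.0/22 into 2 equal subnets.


New prefix = 22 + 1 = 23
Each subnet has 512 addresses
  127.196.56.0/23
  127.196.58.0/23
Subnets: 127.196.56.0/23, 127.196.58.0/23


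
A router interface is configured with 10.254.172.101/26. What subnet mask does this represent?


/26 means 26 network bits, 6 host bits
Binary: 11111111111111111111111111000000
Mask: 255.255.255.192


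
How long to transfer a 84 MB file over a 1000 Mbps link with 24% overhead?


Effective throughput = 1000 * (1 - 24/100) = 760 Mbps
File size in Mb = 84 * 8 = 672 Mb
Time = 672 / 760
Time = 0.8842 seconds


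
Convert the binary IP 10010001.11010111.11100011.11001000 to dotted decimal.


10010001 = 145
11010111 = 215
11100011 = 227
11001000 = 200
IP: 145.215.227.200


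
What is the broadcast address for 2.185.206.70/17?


Network: 2.185.128.0/17
Host bits = 15
Set all host bits to 1:
Broadcast: 2.185.255.255


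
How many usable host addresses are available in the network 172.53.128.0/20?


Host bits = 32 - 20 = 12
Total addresses = 2^12 = 4096
Usable = total - 2 (network and broadcast)
Usable hosts: 4094


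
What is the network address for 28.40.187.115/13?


IP:   00011100.00101000.10111011.01110011
Mask: 11111111.11111000.00000000.00000000
AND operation:
Net:  00011100.00101000.00000000.00000000
Network: 28.40.0.0/13


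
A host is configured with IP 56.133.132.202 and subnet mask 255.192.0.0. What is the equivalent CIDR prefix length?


Binary: 11111111.11000000.00000000.00000000
Count leading 1s
Prefix: /10


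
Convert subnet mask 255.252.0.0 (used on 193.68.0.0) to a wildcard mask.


Subnet mask: 255.252.0.0
Wildcard = 255.255.255.255 - subnet mask
255 - 255 = 0
255 - 252 = 3
255 - 0 = 255
255 - 0 = 255
Wildcard: 0.3.255.255


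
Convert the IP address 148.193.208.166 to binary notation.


148 = 10010100
193 = 11000001
208 = 11010000
166 = 10100110
Binary: 10010100.11000001.11010000.10100110


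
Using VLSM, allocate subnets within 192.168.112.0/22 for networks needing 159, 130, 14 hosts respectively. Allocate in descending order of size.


159 hosts -> /24 (254 usable): 192.168.112.0/24
130 hosts -> /24 (254 usable): 192.168.113.0/24
14 hosts -> /28 (14 usable): 192.168.114.0/28
Allocation: 192.168.112.0/24 (159 hosts, 254 usable); 192.168.113.0/24 (130 hosts, 254 usable); 192.168.114.0/28 (14 hosts, 14 usable)


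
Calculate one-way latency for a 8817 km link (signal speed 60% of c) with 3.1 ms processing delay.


Speed = 0.6 * 3e5 km/s = 180000 km/s
Propagation delay = 8817 / 180000 = 0.049 s = 48.9833 ms
Processing delay = 3.1 ms
Total one-way latency = 52.0833 ms


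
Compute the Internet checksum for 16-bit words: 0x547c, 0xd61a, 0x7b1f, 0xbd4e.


Sum all words (with carry folding):
+ 0x547c = 0x547c
+ 0xd61a = 0x2a97
+ 0x7b1f = 0xa5b6
+ 0xbd4e = 0x6305
One's complement: ~0x6305
Checksum = 0x9cfa


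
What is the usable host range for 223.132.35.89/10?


Network: 223.128.0.0
Broadcast: 223.191.255.255
First usable = network + 1
Last usable = broadcast - 1
Range: 223.128.0.1 to 223.191.255.254


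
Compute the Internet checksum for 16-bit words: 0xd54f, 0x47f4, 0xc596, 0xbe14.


Sum all words (with carry folding):
+ 0xd54f = 0xd54f
+ 0x47f4 = 0x1d44
+ 0xc596 = 0xe2da
+ 0xbe14 = 0xa0ef
One's complement: ~0xa0ef
Checksum = 0x5f10


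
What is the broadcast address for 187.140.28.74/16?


Network: 187.140.0.0/16
Host bits = 16
Set all host bits to 1:
Broadcast: 187.140.255.255


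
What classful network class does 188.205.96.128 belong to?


First octet: 188
Binary: 10111100
10xxxxxx -> Class B (128-191)
Class B, default mask 255.255.0.0 (/16)


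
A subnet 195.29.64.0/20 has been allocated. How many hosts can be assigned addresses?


Host bits = 32 - 20 = 12
Total addresses = 2^12 = 4096
Usable = total - 2 (network and broadcast)
Usable hosts: 4094


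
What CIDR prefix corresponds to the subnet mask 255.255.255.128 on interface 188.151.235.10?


Binary: 11111111.11111111.11111111.10000000
Count leading 1s
Prefix: /25


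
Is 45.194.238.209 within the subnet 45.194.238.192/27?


Subnet network: 45.194.238.192
Test IP AND mask: 45.194.238.192
Yes, 45.194.238.209 is in 45.194.238.192/27


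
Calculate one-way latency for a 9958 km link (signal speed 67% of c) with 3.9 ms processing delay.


Speed = 0.67 * 3e5 km/s = 201000 km/s
Propagation delay = 9958 / 201000 = 0.0495 s = 49.5423 ms
Processing delay = 3.9 ms
Total one-way latency = 53.4423 ms


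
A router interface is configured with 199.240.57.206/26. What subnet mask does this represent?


/26 means 26 network bits, 6 host bits
Binary: 11111111111111111111111111000000
Mask: 255.255.255.192


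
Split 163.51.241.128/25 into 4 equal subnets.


New prefix = 25 + 2 = 27
Each subnet has 32 addresses
  163.51.241.128/27
  163.51.241.160/27
  163.51.241.192/27
  163.51.241.224/27
Subnets: 163.51.241.128/27, 163.51.241.160/27, 163.51.241.192/27, 163.51.241.224/27


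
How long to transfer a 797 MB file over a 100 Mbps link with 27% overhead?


Effective throughput = 100 * (1 - 27/100) = 73 Mbps
File size in Mb = 797 * 8 = 6376 Mb
Time = 6376 / 73
Time = 87.3425 seconds


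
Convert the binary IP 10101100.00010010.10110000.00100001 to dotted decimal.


10101100 = 172
00010010 = 18
10110000 = 176
00100001 = 33
IP: 172.18.176.33


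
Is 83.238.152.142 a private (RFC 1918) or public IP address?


RFC 1918 private ranges:
  10.0.0.0/8 (10.0.0.0 - 10.255.255.255)
  172.16.0.0/12 (172.16.0.0 - 172.31.255.255)
  192.168.0.0/16 (192.168.0.0 - 192.168.255.255)
Public (not in any RFC 1918 range)


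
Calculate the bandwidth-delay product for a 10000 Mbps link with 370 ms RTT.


BDP = bandwidth * RTT
= 10000 Mbps * 370 ms
= 10000 * 1e6 * 370 / 1000 bits
= 3700000000 bits
= 462500000 bytes
= 451660.1562 KB
BDP = 3700000000 bits (462500000 bytes)


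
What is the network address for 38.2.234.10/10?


IP:   00100110.00000010.11101010.00001010
Mask: 11111111.11000000.00000000.00000000
AND operation:
Net:  00100110.00000000.00000000.00000000
Network: 38.0.0.0/10


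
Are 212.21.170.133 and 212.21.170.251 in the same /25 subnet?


Mask: 255.255.255.128
212.21.170.133 AND mask = 212.21.170.128
212.21.170.251 AND mask = 212.21.170.128
Yes, same subnet (212.21.170.128)


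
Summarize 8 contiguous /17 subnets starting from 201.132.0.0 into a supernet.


Original prefix: /17
Number of subnets: 8 = 2^3
New prefix = 17 - 3 = 14
Supernet: 201.132.0.0/14


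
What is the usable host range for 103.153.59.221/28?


Network: 103.153.59.208
Broadcast: 103.153.59.223
First usable = network + 1
Last usable = broadcast - 1
Range: 103.153.59.209 to 103.153.59.222


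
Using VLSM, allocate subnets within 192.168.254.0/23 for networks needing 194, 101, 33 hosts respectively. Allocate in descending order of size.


194 hosts -> /24 (254 usable): 192.168.254.0/24
101 hosts -> /25 (126 usable): 192.168.255.0/25
33 hosts -> /26 (62 usable): 192.168.255.128/26
Allocation: 192.168.254.0/24 (194 hosts, 254 usable); 192.168.255.0/25 (101 hosts, 126 usable); 192.168.255.128/26 (33 hosts, 62 usable)


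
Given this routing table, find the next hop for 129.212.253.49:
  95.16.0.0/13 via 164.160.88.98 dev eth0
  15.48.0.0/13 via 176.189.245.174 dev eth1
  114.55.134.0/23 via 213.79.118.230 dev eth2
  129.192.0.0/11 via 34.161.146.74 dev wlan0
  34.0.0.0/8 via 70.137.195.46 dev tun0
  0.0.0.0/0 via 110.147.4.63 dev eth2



Longest prefix match for 129.212.253.49:
  /13 95.16.0.0: no
  /13 15.48.0.0: no
  /23 114.55.134.0: no
  /11 129.192.0.0: MATCH
  /8 34.0.0.0: no
  /0 0.0.0.0: MATCH
Selected: next-hop 34.161.146.74 via wlan0 (matched /11)


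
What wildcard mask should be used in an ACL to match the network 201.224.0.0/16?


Subnet mask: 255.255.0.0
Wildcard = 255.255.255.255 - subnet mask
255 - 255 = 0
255 - 255 = 0
255 - 0 = 255
255 - 0 = 255
Wildcard: 0.0.255.255


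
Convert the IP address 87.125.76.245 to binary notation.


87 = 01010111
125 = 01111101
76 = 01001100
245 = 11110101
Binary: 01010111.01111101.01001100.11110101


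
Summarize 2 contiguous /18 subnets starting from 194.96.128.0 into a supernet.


Original prefix: /18
Number of subnets: 2 = 2^1
New prefix = 18 - 1 = 17
Supernet: 194.96.128.0/17


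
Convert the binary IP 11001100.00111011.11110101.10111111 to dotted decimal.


11001100 = 204
00111011 = 59
11110101 = 245
10111111 = 191
IP: 204.59.245.191


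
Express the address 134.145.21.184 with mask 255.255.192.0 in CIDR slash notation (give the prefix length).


Binary: 11111111.11111111.11000000.00000000
Count leading 1s
Prefix: /18


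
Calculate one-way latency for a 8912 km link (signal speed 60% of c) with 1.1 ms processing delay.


Speed = 0.6 * 3e5 km/s = 180000 km/s
Propagation delay = 8912 / 180000 = 0.0495 s = 49.5111 ms
Processing delay = 1.1 ms
Total one-way latency = 50.6111 ms


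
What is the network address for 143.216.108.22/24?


IP:   10001111.11011000.01101100.00010110
Mask: 11111111.11111111.11111111.00000000
AND operation:
Net:  10001111.11011000.01101100.00000000
Network: 143.216.108.0/24


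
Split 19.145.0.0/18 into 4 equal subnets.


New prefix = 18 + 2 = 20
Each subnet has 4096 addresses
  19.145.0.0/20
  19.145.16.0/20
  19.145.32.0/20
  19.145.48.0/20
Subnets: 19.145.0.0/20, 19.145.16.0/20, 19.145.32.0/20, 19.145.48.0/20


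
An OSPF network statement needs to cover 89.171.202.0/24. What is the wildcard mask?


Subnet mask: 255.255.255.0
Wildcard = 255.255.255.255 - subnet mask
255 - 255 = 0
255 - 255 = 0
255 - 255 = 0
255 - 0 = 255
Wildcard: 0.0.0.255


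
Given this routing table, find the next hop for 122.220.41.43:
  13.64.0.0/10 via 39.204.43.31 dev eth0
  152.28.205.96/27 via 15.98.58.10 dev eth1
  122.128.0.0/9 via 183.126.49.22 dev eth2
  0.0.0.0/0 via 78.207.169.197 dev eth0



Longest prefix match for 122.220.41.43:
  /10 13.64.0.0: no
  /27 152.28.205.96: no
  /9 122.128.0.0: MATCH
  /0 0.0.0.0: MATCH
Selected: next-hop 183.126.49.22 via eth2 (matched /9)


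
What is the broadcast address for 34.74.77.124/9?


Network: 34.0.0.0/9
Host bits = 23
Set all host bits to 1:
Broadcast: 34.127.255.255


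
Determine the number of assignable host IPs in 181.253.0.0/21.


Host bits = 32 - 21 = 11
Total addresses = 2^11 = 2048
Usable = total - 2 (network and broadcast)
Usable hosts: 2046


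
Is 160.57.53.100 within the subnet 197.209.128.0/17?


Subnet network: 197.209.128.0
Test IP AND mask: 160.57.0.0
No, 160.57.53.100 is not in 197.209.128.0/17


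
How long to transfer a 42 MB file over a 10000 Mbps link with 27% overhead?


Effective throughput = 10000 * (1 - 27/100) = 7300 Mbps
File size in Mb = 42 * 8 = 336 Mb
Time = 336 / 7300
Time = 0.046 seconds


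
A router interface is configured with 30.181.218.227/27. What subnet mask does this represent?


/27 means 27 network bits, 5 host bits
Binary: 11111111111111111111111111100000
Mask: 255.255.255.224


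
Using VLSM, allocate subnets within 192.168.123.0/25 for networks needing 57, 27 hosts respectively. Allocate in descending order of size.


57 hosts -> /26 (62 usable): 192.168.123.0/26
27 hosts -> /27 (30 usable): 192.168.123.64/27
Allocation: 192.168.123.0/26 (57 hosts, 62 usable); 192.168.123.64/27 (27 hosts, 30 usable)


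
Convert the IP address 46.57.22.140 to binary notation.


46 = 00101110
57 = 00111001
22 = 00010110
140 = 10001100
Binary: 00101110.00111001.00010110.10001100


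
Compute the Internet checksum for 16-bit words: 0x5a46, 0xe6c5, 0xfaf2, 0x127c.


Sum all words (with carry folding):
+ 0x5a46 = 0x5a46
+ 0xe6c5 = 0x410c
+ 0xfaf2 = 0x3bff
+ 0x127c = 0x4e7b
One's complement: ~0x4e7b
Checksum = 0xb184


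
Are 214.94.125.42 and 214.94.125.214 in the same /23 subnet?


Mask: 255.255.254.0
214.94.125.42 AND mask = 214.94.124.0
214.94.125.214 AND mask = 214.94.124.0
Yes, same subnet (214.94.124.0)


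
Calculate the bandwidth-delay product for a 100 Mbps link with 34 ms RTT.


BDP = bandwidth * RTT
= 100 Mbps * 34 ms
= 100 * 1e6 * 34 / 1000 bits
= 3400000 bits
= 425000 bytes
= 415.0391 KB
BDP = 3400000 bits (425000 bytes)


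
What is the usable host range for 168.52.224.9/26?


Network: 168.52.224.0
Broadcast: 168.52.224.63
First usable = network + 1
Last usable = broadcast - 1
Range: 168.52.224.1 to 168.52.224.62


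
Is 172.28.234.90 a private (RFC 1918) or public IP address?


RFC 1918 private ranges:
  10.0.0.0/8 (10.0.0.0 - 10.255.255.255)
  172.16.0.0/12 (172.16.0.0 - 172.31.255.255)
  192.168.0.0/16 (192.168.0.0 - 192.168.255.255)
Private (in 172.16.0.0/12)


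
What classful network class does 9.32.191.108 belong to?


First octet: 9
Binary: 00001001
0xxxxxxx -> Class A (1-126)
Class A, default mask 255.0.0.0 (/8)


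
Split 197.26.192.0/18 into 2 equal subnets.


New prefix = 18 + 1 = 19
Each subnet has 8192 addresses
  197.26.192.0/19
  197.26.224.0/19
Subnets: 197.26.192.0/19, 197.26.224.0/19


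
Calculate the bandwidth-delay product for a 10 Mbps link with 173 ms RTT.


BDP = bandwidth * RTT
= 10 Mbps * 173 ms
= 10 * 1e6 * 173 / 1000 bits
= 1730000 bits
= 216250 bytes
= 211.1816 KB
BDP = 1730000 bits (216250 bytes)


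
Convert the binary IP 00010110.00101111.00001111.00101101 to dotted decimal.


00010110 = 22
00101111 = 47
00001111 = 15
00101101 = 45
IP: 22.47.15.45


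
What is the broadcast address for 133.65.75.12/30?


Network: 133.65.75.12/30
Host bits = 2
Set all host bits to 1:
Broadcast: 133.65.75.15


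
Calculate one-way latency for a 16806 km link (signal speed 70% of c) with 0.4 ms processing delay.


Speed = 0.7 * 3e5 km/s = 210000 km/s
Propagation delay = 16806 / 210000 = 0.08 s = 80.0286 ms
Processing delay = 0.4 ms
Total one-way latency = 80.4286 ms


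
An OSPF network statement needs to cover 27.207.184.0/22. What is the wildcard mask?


Subnet mask: 255.255.252.0
Wildcard = 255.255.255.255 - subnet mask
255 - 255 = 0
255 - 255 = 0
255 - 252 = 3
255 - 0 = 255
Wildcard: 0.0.3.255


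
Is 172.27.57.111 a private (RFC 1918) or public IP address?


RFC 1918 private ranges:
  10.0.0.0/8 (10.0.0.0 - 10.255.255.255)
  172.16.0.0/12 (172.16.0.0 - 172.31.255.255)
  192.168.0.0/16 (192.168.0.0 - 192.168.255.255)
Private (in 172.16.0.0/12)


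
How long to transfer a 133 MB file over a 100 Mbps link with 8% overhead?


Effective throughput = 100 * (1 - 8/100) = 92 Mbps
File size in Mb = 133 * 8 = 1064 Mb
Time = 1064 / 92
Time = 11.5652 seconds


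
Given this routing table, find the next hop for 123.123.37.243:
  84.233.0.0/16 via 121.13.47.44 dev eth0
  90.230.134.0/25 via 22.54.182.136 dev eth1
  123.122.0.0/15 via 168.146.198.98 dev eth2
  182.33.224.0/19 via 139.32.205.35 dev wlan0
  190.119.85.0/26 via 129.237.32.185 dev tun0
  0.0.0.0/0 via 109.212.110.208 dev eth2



Longest prefix match for 123.123.37.243:
  /16 84.233.0.0: no
  /25 90.230.134.0: no
  /15 123.122.0.0: MATCH
  /19 182.33.224.0: no
  /26 190.119.85.0: no
  /0 0.0.0.0: MATCH
Selected: next-hop 168.146.198.98 via eth2 (matched /15)


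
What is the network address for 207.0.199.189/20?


IP:   11001111.00000000.11000111.10111101
Mask: 11111111.11111111.11110000.00000000
AND operation:
Net:  11001111.00000000.11000000.00000000
Network: 207.0.192.0/20


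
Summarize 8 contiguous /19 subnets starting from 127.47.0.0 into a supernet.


Original prefix: /19
Number of subnets: 8 = 2^3
New prefix = 19 - 3 = 16
Supernet: 127.47.0.0/16


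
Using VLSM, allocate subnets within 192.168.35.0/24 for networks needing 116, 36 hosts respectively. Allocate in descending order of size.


116 hosts -> /25 (126 usable): 192.168.35.0/25
36 hosts -> /26 (62 usable): 192.168.35.128/26
Allocation: 192.168.35.0/25 (116 hosts, 126 usable); 192.168.35.128/26 (36 hosts, 62 usable)


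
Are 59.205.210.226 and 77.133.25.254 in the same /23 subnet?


Mask: 255.255.254.0
59.205.210.226 AND mask = 59.205.210.0
77.133.25.254 AND mask = 77.133.24.0
No, different subnets (59.205.210.0 vs 77.133.24.0)


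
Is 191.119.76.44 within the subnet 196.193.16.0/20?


Subnet network: 196.193.16.0
Test IP AND mask: 191.119.64.0
No, 191.119.76.44 is not in 196.193.16.0/20


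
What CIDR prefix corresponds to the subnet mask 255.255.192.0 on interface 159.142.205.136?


Binary: 11111111.11111111.11000000.00000000
Count leading 1s
Prefix: /18


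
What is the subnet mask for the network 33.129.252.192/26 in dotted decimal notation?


/26 means 26 network bits, 6 host bits
Binary: 11111111111111111111111111000000
Mask: 255.255.255.192


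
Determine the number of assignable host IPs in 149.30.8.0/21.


Host bits = 32 - 21 = 11
Total addresses = 2^11 = 2048
Usable = total - 2 (network and broadcast)
Usable hosts: 2046


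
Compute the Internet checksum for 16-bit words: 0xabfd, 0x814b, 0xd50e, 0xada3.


Sum all words (with carry folding):
+ 0xabfd = 0xabfd
+ 0x814b = 0x2d49
+ 0xd50e = 0x0258
+ 0xada3 = 0xaffb
One's complement: ~0xaffb
Checksum = 0x5004


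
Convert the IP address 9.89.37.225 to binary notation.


9 = 00001001
89 = 01011001
37 = 00100101
225 = 11100001
Binary: 00001001.01011001.00100101.11100001


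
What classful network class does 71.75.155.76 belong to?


First octet: 71
Binary: 01000111
0xxxxxxx -> Class A (1-126)
Class A, default mask 255.0.0.0 (/8)


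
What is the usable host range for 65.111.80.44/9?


Network: 65.0.0.0
Broadcast: 65.127.255.255
First usable = network + 1
Last usable = broadcast - 1
Range: 65.0.0.1 to 65.127.255.254


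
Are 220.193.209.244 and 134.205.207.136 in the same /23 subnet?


Mask: 255.255.254.0
220.193.209.244 AND mask = 220.193.208.0
134.205.207.136 AND mask = 134.205.206.0
No, different subnets (220.193.208.0 vs 134.205.206.0)


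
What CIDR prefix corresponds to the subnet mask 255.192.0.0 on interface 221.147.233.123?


Binary: 11111111.11000000.00000000.00000000
Count leading 1s
Prefix: /10


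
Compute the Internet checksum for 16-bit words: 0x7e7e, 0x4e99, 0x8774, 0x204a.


Sum all words (with carry folding):
+ 0x7e7e = 0x7e7e
+ 0x4e99 = 0xcd17
+ 0x8774 = 0x548c
+ 0x204a = 0x74d6
One's complement: ~0x74d6
Checksum = 0x8b29


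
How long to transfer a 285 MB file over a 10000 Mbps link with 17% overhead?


Effective throughput = 10000 * (1 - 17/100) = 8300 Mbps
File size in Mb = 285 * 8 = 2280 Mb
Time = 2280 / 8300
Time = 0.2747 seconds


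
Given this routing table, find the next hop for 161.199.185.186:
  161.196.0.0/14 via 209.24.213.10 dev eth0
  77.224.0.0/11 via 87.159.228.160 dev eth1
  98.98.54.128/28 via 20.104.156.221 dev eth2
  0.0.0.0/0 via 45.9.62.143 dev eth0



Longest prefix match for 161.199.185.186:
  /14 161.196.0.0: MATCH
  /11 77.224.0.0: no
  /28 98.98.54.128: no
  /0 0.0.0.0: MATCH
Selected: next-hop 209.24.213.10 via eth0 (matched /14)


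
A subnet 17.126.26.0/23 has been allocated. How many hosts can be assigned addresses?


Host bits = 32 - 23 = 9
Total addresses = 2^9 = 512
Usable = total - 2 (network and broadcast)
Usable hosts: 510


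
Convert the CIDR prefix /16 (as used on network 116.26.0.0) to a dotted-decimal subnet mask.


/16 means 16 network bits, 16 host bits
Binary: 11111111111111110000000000000000
Mask: 255.255.0.0


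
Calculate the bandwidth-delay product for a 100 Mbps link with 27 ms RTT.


BDP = bandwidth * RTT
= 100 Mbps * 27 ms
= 100 * 1e6 * 27 / 1000 bits
= 2700000 bits
= 337500 bytes
= 329.5898 KB
BDP = 2700000 bits (337500 bytes)


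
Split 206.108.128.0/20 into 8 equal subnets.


New prefix = 20 + 3 = 23
Each subnet has 512 addresses
  206.108.128.0/23
  206.108.130.0/23
  206.108.132.0/23
  206.108.134.0/23
  206.108.136.0/23
  206.108.138.0/23
  206.108.140.0/23
  206.108.142.0/23
Subnets: 206.108.128.0/23, 206.108.130.0/23, 206.108.132.0/23, 206.108.134.0/23, 206.108.136.0/23, 206.108.138.0/23, 206.108.140.0/23, 206.108.142.0/23


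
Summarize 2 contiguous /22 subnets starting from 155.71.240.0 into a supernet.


Original prefix: /22
Number of subnets: 2 = 2^1
New prefix = 22 - 1 = 21
Supernet: 155.71.240.0/21


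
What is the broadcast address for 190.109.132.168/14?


Network: 190.108.0.0/14
Host bits = 18
Set all host bits to 1:
Broadcast: 190.111.255.255


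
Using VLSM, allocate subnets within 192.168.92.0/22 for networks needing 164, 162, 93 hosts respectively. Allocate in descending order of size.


164 hosts -> /24 (254 usable): 192.168.92.0/24
162 hosts -> /24 (254 usable): 192.168.93.0/24
93 hosts -> /25 (126 usable): 192.168.94.0/25
Allocation: 192.168.92.0/24 (164 hosts, 254 usable); 192.168.93.0/24 (162 hosts, 254 usable); 192.168.94.0/25 (93 hosts, 126 usable)


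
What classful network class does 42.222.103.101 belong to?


First octet: 42
Binary: 00101010
0xxxxxxx -> Class A (1-126)
Class A, default mask 255.0.0.0 (/8)


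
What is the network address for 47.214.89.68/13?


IP:   00101111.11010110.01011001.01000100
Mask: 11111111.11111000.00000000.00000000
AND operation:
Net:  00101111.11010000.00000000.00000000
Network: 47.208.0.0/13


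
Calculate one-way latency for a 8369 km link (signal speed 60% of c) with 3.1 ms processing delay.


Speed = 0.6 * 3e5 km/s = 180000 km/s
Propagation delay = 8369 / 180000 = 0.0465 s = 46.4944 ms
Processing delay = 3.1 ms
Total one-way latency = 49.5944 ms


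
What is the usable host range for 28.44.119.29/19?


Network: 28.44.96.0
Broadcast: 28.44.127.255
First usable = network + 1
Last usable = broadcast - 1
Range: 28.44.96.1 to 28.44.127.254


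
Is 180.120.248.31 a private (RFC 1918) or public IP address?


RFC 1918 private ranges:
  10.0.0.0/8 (10.0.0.0 - 10.255.255.255)
  172.16.0.0/12 (172.16.0.0 - 172.31.255.255)
  192.168.0.0/16 (192.168.0.0 - 192.168.255.255)
Public (not in any RFC 1918 range)


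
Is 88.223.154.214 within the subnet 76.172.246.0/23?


Subnet network: 76.172.246.0
Test IP AND mask: 88.223.154.0
No, 88.223.154.214 is not in 76.172.246.0/23


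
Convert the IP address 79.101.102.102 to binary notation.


79 = 01001111
101 = 01100101
102 = 01100110
102 = 01100110
Binary: 01001111.01100101.01100110.01100110


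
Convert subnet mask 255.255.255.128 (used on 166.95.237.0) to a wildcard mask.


Subnet mask: 255.255.255.128
Wildcard = 255.255.255.255 - subnet mask
255 - 255 = 0
255 - 255 = 0
255 - 255 = 0
255 - 128 = 127
Wildcard: 0.0.0.127


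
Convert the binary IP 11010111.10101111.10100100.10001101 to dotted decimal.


11010111 = 215
10101111 = 175
10100100 = 164
10001101 = 141
IP: 215.175.164.141


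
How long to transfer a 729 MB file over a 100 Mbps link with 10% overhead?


Effective throughput = 100 * (1 - 10/100) = 90 Mbps
File size in Mb = 729 * 8 = 5832 Mb
Time = 5832 / 90
Time = 64.8 seconds


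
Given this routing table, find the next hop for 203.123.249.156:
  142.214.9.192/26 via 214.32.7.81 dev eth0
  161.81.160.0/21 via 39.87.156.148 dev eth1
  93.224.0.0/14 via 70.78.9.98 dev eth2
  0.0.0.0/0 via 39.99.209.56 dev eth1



Longest prefix match for 203.123.249.156:
  /26 142.214.9.192: no
  /21 161.81.160.0: no
  /14 93.224.0.0: no
  /0 0.0.0.0: MATCH
Selected: next-hop 39.99.209.56 via eth1 (matched /0)


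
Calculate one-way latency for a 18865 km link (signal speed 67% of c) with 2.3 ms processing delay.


Speed = 0.67 * 3e5 km/s = 201000 km/s
Propagation delay = 18865 / 201000 = 0.0939 s = 93.8557 ms
Processing delay = 2.3 ms
Total one-way latency = 96.1557 ms


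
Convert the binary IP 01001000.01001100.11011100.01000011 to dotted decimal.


01001000 = 72
01001100 = 76
11011100 = 220
01000011 = 67
IP: 72.76.220.67


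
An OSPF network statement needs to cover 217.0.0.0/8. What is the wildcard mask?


Subnet mask: 255.0.0.0
Wildcard = 255.255.255.255 - subnet mask
255 - 255 = 0
255 - 0 = 255
255 - 0 = 255
255 - 0 = 255
Wildcard: 0.255.255.255


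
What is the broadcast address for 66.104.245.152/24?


Network: 66.104.245.0/24
Host bits = 8
Set all host bits to 1:
Broadcast: 66.104.245.255


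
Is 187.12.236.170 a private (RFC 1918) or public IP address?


RFC 1918 private ranges:
  10.0.0.0/8 (10.0.0.0 - 10.255.255.255)
  172.16.0.0/12 (172.16.0.0 - 172.31.255.255)
  192.168.0.0/16 (192.168.0.0 - 192.168.255.255)
Public (not in any RFC 1918 range)


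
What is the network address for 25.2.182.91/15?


IP:   00011001.00000010.10110110.01011011
Mask: 11111111.11111110.00000000.00000000
AND operation:
Net:  00011001.00000010.00000000.00000000
Network: 25.2.0.0/15


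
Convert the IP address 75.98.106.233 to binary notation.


75 = 01001011
98 = 01100010
106 = 01101010
233 = 11101001
Binary: 01001011.01100010.01101010.11101001


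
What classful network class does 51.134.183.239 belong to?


First octet: 51
Binary: 00110011
0xxxxxxx -> Class A (1-126)
Class A, default mask 255.0.0.0 (/8)


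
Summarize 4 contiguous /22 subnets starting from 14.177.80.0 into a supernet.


Original prefix: /22
Number of subnets: 4 = 2^2
New prefix = 22 - 2 = 20
Supernet: 14.177.80.0/20


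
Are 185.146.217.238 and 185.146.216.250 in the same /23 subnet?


Mask: 255.255.254.0
185.146.217.238 AND mask = 185.146.216.0
185.146.216.250 AND mask = 185.146.216.0
Yes, same subnet (185.146.216.0)


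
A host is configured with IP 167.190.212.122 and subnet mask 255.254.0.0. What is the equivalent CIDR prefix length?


Binary: 11111111.11111110.00000000.00000000
Count leading 1s
Prefix: /15


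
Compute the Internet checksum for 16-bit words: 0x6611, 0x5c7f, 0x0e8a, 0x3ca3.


Sum all words (with carry folding):
+ 0x6611 = 0x6611
+ 0x5c7f = 0xc290
+ 0x0e8a = 0xd11a
+ 0x3ca3 = 0x0dbe
One's complement: ~0x0dbe
Checksum = 0xf241


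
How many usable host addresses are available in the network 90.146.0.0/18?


Host bits = 32 - 18 = 14
Total addresses = 2^14 = 16384
Usable = total - 2 (network and broadcast)
Usable hosts: 16382


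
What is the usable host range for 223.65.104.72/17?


Network: 223.65.0.0
Broadcast: 223.65.127.255
First usable = network + 1
Last usable = broadcast - 1
Range: 223.65.0.1 to 223.65.127.254


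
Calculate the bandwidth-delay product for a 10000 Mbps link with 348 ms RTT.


BDP = bandwidth * RTT
= 10000 Mbps * 348 ms
= 10000 * 1e6 * 348 / 1000 bits
= 3480000000 bits
= 435000000 bytes
= 424804.6875 KB
BDP = 3480000000 bits (435000000 bytes)


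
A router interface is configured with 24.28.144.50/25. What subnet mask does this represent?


/25 means 25 network bits, 7 host bits
Binary: 11111111111111111111111110000000
Mask: 255.255.255.128


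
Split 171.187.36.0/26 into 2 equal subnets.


New prefix = 26 + 1 = 27
Each subnet has 32 addresses
  171.187.36.0/27
  171.187.36.32/27
Subnets: 171.187.36.0/27, 171.187.36.32/27


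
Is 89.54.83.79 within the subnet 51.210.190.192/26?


Subnet network: 51.210.190.192
Test IP AND mask: 89.54.83.64
No, 89.54.83.79 is not in 51.210.190.192/26


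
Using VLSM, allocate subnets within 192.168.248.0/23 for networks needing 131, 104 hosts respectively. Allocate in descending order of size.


131 hosts -> /24 (254 usable): 192.168.248.0/24
104 hosts -> /25 (126 usable): 192.168.249.0/25
Allocation: 192.168.248.0/24 (131 hosts, 254 usable); 192.168.249.0/25 (104 hosts, 126 usable)


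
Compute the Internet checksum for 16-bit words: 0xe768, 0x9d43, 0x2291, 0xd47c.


Sum all words (with carry folding):
+ 0xe768 = 0xe768
+ 0x9d43 = 0x84ac
+ 0x2291 = 0xa73d
+ 0xd47c = 0x7bba
One's complement: ~0x7bba
Checksum = 0x8445


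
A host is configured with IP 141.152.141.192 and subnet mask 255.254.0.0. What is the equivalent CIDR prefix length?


Binary: 11111111.11111110.00000000.00000000
Count leading 1s
Prefix: /15


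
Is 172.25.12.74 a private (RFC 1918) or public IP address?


RFC 1918 private ranges:
  10.0.0.0/8 (10.0.0.0 - 10.255.255.255)
  172.16.0.0/12 (172.16.0.0 - 172.31.255.255)
  192.168.0.0/16 (192.168.0.0 - 192.168.255.255)
Private (in 172.16.0.0/12)


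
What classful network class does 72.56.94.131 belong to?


First octet: 72
Binary: 01001000
0xxxxxxx -> Class A (1-126)
Class A, default mask 255.0.0.0 (/8)


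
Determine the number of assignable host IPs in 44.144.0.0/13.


Host bits = 32 - 13 = 19
Total addresses = 2^19 = 524288
Usable = total - 2 (network and broadcast)
Usable hosts: 524286


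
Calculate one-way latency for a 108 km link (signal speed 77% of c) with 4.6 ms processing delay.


Speed = 0.77 * 3e5 km/s = 231000 km/s
Propagation delay = 108 / 231000 = 0.0005 s = 0.4675 ms
Processing delay = 4.6 ms
Total one-way latency = 5.0675 ms


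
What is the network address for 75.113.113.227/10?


IP:   01001011.01110001.01110001.11100011
Mask: 11111111.11000000.00000000.00000000
AND operation:
Net:  01001011.01000000.00000000.00000000
Network: 75.64.0.0/10


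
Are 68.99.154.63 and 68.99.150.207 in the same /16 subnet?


Mask: 255.255.0.0
68.99.154.63 AND mask = 68.99.0.0
68.99.150.207 AND mask = 68.99.0.0
Yes, same subnet (68.99.0.0)


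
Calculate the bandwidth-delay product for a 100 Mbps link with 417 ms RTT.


BDP = bandwidth * RTT
= 100 Mbps * 417 ms
= 100 * 1e6 * 417 / 1000 bits
= 41700000 bits
= 5212500 bytes
= 5090.332 KB
BDP = 41700000 bits (5212500 bytes)


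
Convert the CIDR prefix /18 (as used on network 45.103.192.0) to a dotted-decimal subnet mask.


/18 means 18 network bits, 14 host bits
Binary: 11111111111111111100000000000000
Mask: 255.255.192.0


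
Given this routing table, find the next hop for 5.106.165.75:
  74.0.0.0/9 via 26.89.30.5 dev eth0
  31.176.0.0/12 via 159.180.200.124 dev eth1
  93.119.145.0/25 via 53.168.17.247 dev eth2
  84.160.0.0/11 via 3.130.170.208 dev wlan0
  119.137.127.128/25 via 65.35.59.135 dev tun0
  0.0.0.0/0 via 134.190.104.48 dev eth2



Longest prefix match for 5.106.165.75:
  /9 74.0.0.0: no
  /12 31.176.0.0: no
  /25 93.119.145.0: no
  /11 84.160.0.0: no
  /25 119.137.127.128: no
  /0 0.0.0.0: MATCH
Selected: next-hop 134.190.104.48 via eth2 (matched /0)


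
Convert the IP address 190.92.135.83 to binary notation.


190 = 10111110
92 = 01011100
135 = 10000111
83 = 01010011
Binary: 10111110.01011100.10000111.01010011


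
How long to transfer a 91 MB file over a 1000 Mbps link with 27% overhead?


Effective throughput = 1000 * (1 - 27/100) = 730 Mbps
File size in Mb = 91 * 8 = 728 Mb
Time = 728 / 730
Time = 0.9973 seconds


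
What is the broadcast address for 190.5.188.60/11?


Network: 190.0.0.0/11
Host bits = 21
Set all host bits to 1:
Broadcast: 190.31.255.255


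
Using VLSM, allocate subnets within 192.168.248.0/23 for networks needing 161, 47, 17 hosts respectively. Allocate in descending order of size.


161 hosts -> /24 (254 usable): 192.168.248.0/24
47 hosts -> /26 (62 usable): 192.168.249.0/26
17 hosts -> /27 (30 usable): 192.168.249.64/27
Allocation: 192.168.248.0/24 (161 hosts, 254 usable); 192.168.249.0/26 (47 hosts, 62 usable); 192.168.249.64/27 (17 hosts, 30 usable)


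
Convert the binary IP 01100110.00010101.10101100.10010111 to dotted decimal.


01100110 = 102
00010101 = 21
10101100 = 172
10010111 = 151
IP: 102.21.172.151


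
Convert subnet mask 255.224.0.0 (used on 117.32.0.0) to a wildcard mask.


Subnet mask: 255.224.0.0
Wildcard = 255.255.255.255 - subnet mask
255 - 255 = 0
255 - 224 = 31
255 - 0 = 255
255 - 0 = 255
Wildcard: 0.31.255.255


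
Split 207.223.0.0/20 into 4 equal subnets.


New prefix = 20 + 2 = 22
Each subnet has 1024 addresses
  207.223.0.0/22
  207.223.4.0/22
  207.223.8.0/22
  207.223.12.0/22
Subnets: 207.223.0.0/22, 207.223.4.0/22, 207.223.8.0/22, 207.223.12.0/22


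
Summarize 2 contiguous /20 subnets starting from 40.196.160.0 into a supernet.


Original prefix: /20
Number of subnets: 2 = 2^1
New prefix = 20 - 1 = 19
Supernet: 40.196.160.0/19


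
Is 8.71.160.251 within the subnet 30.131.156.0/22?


Subnet network: 30.131.156.0
Test IP AND mask: 8.71.160.0
No, 8.71.160.251 is not in 30.131.156.0/22


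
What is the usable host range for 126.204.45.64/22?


Network: 126.204.44.0
Broadcast: 126.204.47.255
First usable = network + 1
Last usable = broadcast - 1
Range: 126.204.44.1 to 126.204.47.254


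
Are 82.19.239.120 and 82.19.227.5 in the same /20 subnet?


Mask: 255.255.240.0
82.19.239.120 AND mask = 82.19.224.0
82.19.227.5 AND mask = 82.19.224.0
Yes, same subnet (82.19.224.0)


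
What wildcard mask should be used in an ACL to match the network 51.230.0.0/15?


Subnet mask: 255.254.0.0
Wildcard = 255.255.255.255 - subnet mask
255 - 255 = 0
255 - 254 = 1
255 - 0 = 255
255 - 0 = 255
Wildcard: 0.1.255.255


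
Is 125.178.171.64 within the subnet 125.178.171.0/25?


Subnet network: 125.178.171.0
Test IP AND mask: 125.178.171.0
Yes, 125.178.171.64 is in 125.178.171.0/25


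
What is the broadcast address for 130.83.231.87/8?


Network: 130.0.0.0/8
Host bits = 24
Set all host bits to 1:
Broadcast: 130.255.255.255


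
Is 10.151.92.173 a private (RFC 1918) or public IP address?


RFC 1918 private ranges:
  10.0.0.0/8 (10.0.0.0 - 10.255.255.255)
  172.16.0.0/12 (172.16.0.0 - 172.31.255.255)
  192.168.0.0/16 (192.168.0.0 - 192.168.255.255)
Private (in 10.0.0.0/8)


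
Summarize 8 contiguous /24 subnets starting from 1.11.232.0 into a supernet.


Original prefix: /24
Number of subnets: 8 = 2^3
New prefix = 24 - 3 = 21
Supernet: 1.11.232.0/21


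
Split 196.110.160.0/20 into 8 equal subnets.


New prefix = 20 + 3 = 23
Each subnet has 512 addresses
  196.110.160.0/23
  196.110.162.0/23
  196.110.164.0/23
  196.110.166.0/23
  196.110.168.0/23
  196.110.170.0/23
  196.110.172.0/23
  196.110.174.0/23
Subnets: 196.110.160.0/23, 196.110.162.0/23, 196.110.164.0/23, 196.110.166.0/23, 196.110.168.0/23, 196.110.170.0/23, 196.110.172.0/23, 196.110.174.0/23


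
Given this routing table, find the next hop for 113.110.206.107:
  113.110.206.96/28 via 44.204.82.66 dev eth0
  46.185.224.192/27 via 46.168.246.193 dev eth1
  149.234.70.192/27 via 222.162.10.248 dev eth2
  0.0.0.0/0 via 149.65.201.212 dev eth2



Longest prefix match for 113.110.206.107:
  /28 113.110.206.96: MATCH
  /27 46.185.224.192: no
  /27 149.234.70.192: no
  /0 0.0.0.0: MATCH
Selected: next-hop 44.204.82.66 via eth0 (matched /28)


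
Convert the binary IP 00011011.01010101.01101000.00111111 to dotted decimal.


00011011 = 27
01010101 = 85
01101000 = 104
00111111 = 63
IP: 27.85.104.63


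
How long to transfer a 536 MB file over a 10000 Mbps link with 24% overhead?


Effective throughput = 10000 * (1 - 24/100) = 7600 Mbps
File size in Mb = 536 * 8 = 4288 Mb
Time = 4288 / 7600
Time = 0.5642 seconds
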